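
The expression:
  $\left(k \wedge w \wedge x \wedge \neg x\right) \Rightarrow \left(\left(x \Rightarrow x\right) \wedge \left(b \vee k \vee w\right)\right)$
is always true.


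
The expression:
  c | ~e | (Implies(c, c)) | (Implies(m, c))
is always true.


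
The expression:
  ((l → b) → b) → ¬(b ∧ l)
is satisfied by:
  {l: False, b: False}
  {b: True, l: False}
  {l: True, b: False}


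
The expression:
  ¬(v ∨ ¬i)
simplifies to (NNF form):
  i ∧ ¬v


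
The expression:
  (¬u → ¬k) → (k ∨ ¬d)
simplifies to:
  k ∨ ¬d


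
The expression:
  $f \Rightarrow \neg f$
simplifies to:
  $\neg f$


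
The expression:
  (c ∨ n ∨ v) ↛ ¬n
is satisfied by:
  {n: True}


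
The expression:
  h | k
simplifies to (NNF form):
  h | k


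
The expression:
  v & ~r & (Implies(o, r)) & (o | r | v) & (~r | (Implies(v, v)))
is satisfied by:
  {v: True, o: False, r: False}


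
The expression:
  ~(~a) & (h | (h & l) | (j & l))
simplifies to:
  a & (h | j) & (h | l)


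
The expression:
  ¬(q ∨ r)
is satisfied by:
  {q: False, r: False}


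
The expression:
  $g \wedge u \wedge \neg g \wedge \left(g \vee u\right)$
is never true.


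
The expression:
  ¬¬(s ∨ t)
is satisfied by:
  {t: True, s: True}
  {t: True, s: False}
  {s: True, t: False}


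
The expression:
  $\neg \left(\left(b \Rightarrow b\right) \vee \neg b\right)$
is never true.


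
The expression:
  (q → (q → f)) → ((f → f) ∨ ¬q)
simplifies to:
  True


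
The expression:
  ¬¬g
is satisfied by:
  {g: True}


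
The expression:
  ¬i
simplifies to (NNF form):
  ¬i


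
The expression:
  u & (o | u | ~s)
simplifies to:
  u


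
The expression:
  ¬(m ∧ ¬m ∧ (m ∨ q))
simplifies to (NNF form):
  True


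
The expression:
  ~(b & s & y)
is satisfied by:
  {s: False, y: False, b: False}
  {b: True, s: False, y: False}
  {y: True, s: False, b: False}
  {b: True, y: True, s: False}
  {s: True, b: False, y: False}
  {b: True, s: True, y: False}
  {y: True, s: True, b: False}


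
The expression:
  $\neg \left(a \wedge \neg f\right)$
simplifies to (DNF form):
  $f \vee \neg a$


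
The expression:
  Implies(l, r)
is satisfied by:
  {r: True, l: False}
  {l: False, r: False}
  {l: True, r: True}


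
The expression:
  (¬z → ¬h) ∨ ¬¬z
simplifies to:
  z ∨ ¬h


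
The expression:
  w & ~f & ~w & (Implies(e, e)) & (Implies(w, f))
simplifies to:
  False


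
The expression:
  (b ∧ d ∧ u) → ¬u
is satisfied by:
  {u: False, d: False, b: False}
  {b: True, u: False, d: False}
  {d: True, u: False, b: False}
  {b: True, d: True, u: False}
  {u: True, b: False, d: False}
  {b: True, u: True, d: False}
  {d: True, u: True, b: False}


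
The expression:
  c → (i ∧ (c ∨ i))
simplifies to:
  i ∨ ¬c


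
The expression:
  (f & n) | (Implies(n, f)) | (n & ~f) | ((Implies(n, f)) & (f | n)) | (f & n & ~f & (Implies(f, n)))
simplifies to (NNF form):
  True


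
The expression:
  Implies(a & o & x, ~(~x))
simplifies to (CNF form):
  True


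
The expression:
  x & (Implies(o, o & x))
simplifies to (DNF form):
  x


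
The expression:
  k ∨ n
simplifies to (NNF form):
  k ∨ n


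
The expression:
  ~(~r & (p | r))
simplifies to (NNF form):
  r | ~p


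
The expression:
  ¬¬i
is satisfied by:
  {i: True}


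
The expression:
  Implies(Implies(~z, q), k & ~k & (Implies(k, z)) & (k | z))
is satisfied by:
  {q: False, z: False}


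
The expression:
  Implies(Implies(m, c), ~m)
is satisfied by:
  {m: False, c: False}
  {c: True, m: False}
  {m: True, c: False}


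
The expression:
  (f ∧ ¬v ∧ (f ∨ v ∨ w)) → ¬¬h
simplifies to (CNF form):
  h ∨ v ∨ ¬f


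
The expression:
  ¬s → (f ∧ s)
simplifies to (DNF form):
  s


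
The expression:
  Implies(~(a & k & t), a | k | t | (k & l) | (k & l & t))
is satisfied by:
  {a: True, t: True, k: True}
  {a: True, t: True, k: False}
  {a: True, k: True, t: False}
  {a: True, k: False, t: False}
  {t: True, k: True, a: False}
  {t: True, k: False, a: False}
  {k: True, t: False, a: False}


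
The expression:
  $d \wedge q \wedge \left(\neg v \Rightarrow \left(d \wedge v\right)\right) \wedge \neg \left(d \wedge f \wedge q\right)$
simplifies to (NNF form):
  $d \wedge q \wedge v \wedge \neg f$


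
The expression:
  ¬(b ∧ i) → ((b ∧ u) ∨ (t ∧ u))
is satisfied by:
  {b: True, t: True, u: True, i: True}
  {b: True, t: True, u: True, i: False}
  {b: True, u: True, i: True, t: False}
  {b: True, u: True, i: False, t: False}
  {b: True, t: True, i: True, u: False}
  {b: True, i: True, u: False, t: False}
  {u: True, t: True, i: True, b: False}
  {u: True, t: True, i: False, b: False}


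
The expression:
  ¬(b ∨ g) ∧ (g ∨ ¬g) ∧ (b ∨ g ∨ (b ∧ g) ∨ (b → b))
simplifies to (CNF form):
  ¬b ∧ ¬g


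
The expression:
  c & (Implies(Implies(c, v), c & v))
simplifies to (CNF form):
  c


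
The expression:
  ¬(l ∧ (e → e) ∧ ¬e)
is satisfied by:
  {e: True, l: False}
  {l: False, e: False}
  {l: True, e: True}


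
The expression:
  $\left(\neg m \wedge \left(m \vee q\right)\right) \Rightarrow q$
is always true.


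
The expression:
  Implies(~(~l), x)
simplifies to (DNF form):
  x | ~l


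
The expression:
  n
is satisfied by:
  {n: True}


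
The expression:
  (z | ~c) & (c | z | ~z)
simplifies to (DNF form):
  z | ~c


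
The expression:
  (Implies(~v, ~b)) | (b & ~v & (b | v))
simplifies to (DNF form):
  True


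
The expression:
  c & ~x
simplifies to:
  c & ~x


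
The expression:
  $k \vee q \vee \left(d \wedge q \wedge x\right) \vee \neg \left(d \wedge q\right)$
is always true.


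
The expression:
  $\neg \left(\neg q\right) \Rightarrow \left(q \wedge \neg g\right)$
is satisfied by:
  {g: False, q: False}
  {q: True, g: False}
  {g: True, q: False}


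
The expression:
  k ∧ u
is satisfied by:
  {u: True, k: True}


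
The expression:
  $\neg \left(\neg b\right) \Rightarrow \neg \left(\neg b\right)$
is always true.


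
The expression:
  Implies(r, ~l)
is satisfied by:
  {l: False, r: False}
  {r: True, l: False}
  {l: True, r: False}


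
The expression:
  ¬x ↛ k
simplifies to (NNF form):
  k ∨ ¬x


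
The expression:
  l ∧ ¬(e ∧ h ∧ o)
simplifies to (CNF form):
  l ∧ (¬e ∨ ¬h ∨ ¬o)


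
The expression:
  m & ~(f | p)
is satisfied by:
  {m: True, p: False, f: False}


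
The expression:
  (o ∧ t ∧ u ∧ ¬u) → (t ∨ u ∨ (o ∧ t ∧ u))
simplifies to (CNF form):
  True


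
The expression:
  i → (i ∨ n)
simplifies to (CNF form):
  True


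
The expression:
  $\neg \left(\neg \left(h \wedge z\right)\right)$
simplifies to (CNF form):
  $h \wedge z$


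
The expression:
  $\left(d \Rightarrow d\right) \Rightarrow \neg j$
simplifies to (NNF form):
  $\neg j$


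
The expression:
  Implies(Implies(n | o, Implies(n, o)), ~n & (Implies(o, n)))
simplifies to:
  ~o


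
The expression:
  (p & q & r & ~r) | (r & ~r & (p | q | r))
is never true.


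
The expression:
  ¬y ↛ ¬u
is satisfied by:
  {u: True, y: False}


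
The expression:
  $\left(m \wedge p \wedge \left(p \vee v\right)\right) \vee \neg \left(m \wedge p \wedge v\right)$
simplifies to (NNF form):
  $\text{True}$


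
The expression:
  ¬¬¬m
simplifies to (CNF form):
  ¬m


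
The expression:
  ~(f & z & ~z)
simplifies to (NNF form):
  True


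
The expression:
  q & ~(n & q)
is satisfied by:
  {q: True, n: False}


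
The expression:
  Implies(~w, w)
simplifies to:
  w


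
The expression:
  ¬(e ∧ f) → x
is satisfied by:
  {x: True, e: True, f: True}
  {x: True, e: True, f: False}
  {x: True, f: True, e: False}
  {x: True, f: False, e: False}
  {e: True, f: True, x: False}


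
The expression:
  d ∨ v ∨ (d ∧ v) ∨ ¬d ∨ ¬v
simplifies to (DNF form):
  True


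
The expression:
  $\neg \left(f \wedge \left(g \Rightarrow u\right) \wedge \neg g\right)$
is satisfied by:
  {g: True, f: False}
  {f: False, g: False}
  {f: True, g: True}


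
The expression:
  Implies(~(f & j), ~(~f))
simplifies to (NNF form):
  f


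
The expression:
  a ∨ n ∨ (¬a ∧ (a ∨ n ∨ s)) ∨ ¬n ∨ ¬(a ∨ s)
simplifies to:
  True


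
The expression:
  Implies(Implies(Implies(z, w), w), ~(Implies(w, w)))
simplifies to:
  ~w & ~z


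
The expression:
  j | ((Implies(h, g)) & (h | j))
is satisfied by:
  {g: True, j: True, h: True}
  {g: True, j: True, h: False}
  {j: True, h: True, g: False}
  {j: True, h: False, g: False}
  {g: True, h: True, j: False}


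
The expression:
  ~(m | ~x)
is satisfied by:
  {x: True, m: False}


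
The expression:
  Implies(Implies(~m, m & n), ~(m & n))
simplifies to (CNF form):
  ~m | ~n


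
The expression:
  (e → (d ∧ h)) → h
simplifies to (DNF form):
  e ∨ h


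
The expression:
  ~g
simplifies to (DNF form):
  ~g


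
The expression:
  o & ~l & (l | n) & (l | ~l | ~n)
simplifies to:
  n & o & ~l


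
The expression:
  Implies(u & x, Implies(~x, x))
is always true.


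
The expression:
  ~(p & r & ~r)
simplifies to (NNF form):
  True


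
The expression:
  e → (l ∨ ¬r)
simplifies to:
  l ∨ ¬e ∨ ¬r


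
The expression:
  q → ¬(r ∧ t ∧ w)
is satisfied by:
  {w: False, t: False, r: False, q: False}
  {q: True, w: False, t: False, r: False}
  {r: True, w: False, t: False, q: False}
  {q: True, r: True, w: False, t: False}
  {t: True, q: False, w: False, r: False}
  {q: True, t: True, w: False, r: False}
  {r: True, t: True, q: False, w: False}
  {q: True, r: True, t: True, w: False}
  {w: True, r: False, t: False, q: False}
  {q: True, w: True, r: False, t: False}
  {r: True, w: True, q: False, t: False}
  {q: True, r: True, w: True, t: False}
  {t: True, w: True, r: False, q: False}
  {q: True, t: True, w: True, r: False}
  {r: True, t: True, w: True, q: False}


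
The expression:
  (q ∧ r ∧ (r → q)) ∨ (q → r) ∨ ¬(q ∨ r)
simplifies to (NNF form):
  r ∨ ¬q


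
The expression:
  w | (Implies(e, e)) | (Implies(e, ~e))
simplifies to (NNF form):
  True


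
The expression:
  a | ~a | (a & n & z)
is always true.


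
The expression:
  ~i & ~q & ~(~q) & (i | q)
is never true.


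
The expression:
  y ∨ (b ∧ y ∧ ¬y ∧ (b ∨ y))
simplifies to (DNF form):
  y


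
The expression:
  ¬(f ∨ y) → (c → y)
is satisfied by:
  {y: True, f: True, c: False}
  {y: True, f: False, c: False}
  {f: True, y: False, c: False}
  {y: False, f: False, c: False}
  {y: True, c: True, f: True}
  {y: True, c: True, f: False}
  {c: True, f: True, y: False}


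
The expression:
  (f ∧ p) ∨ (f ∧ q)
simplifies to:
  f ∧ (p ∨ q)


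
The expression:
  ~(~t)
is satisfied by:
  {t: True}


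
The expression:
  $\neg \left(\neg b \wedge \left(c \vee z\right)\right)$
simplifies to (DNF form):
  $b \vee \left(\neg c \wedge \neg z\right)$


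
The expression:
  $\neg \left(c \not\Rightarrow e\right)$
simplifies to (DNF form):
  $e \vee \neg c$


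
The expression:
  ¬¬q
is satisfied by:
  {q: True}


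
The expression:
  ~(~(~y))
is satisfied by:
  {y: False}


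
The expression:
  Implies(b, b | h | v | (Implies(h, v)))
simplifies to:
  True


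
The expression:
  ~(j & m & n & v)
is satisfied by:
  {m: False, n: False, j: False, v: False}
  {v: True, m: False, n: False, j: False}
  {j: True, m: False, n: False, v: False}
  {v: True, j: True, m: False, n: False}
  {n: True, v: False, m: False, j: False}
  {v: True, n: True, m: False, j: False}
  {j: True, n: True, v: False, m: False}
  {v: True, j: True, n: True, m: False}
  {m: True, j: False, n: False, v: False}
  {v: True, m: True, j: False, n: False}
  {j: True, m: True, v: False, n: False}
  {v: True, j: True, m: True, n: False}
  {n: True, m: True, j: False, v: False}
  {v: True, n: True, m: True, j: False}
  {j: True, n: True, m: True, v: False}


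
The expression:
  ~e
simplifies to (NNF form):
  ~e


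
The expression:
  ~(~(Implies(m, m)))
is always true.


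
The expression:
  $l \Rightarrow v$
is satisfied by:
  {v: True, l: False}
  {l: False, v: False}
  {l: True, v: True}


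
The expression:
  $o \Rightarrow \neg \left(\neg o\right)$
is always true.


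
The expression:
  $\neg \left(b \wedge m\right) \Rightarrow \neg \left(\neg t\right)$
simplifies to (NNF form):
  $t \vee \left(b \wedge m\right)$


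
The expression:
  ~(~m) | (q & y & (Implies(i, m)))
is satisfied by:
  {m: True, y: True, q: True, i: False}
  {m: True, y: True, q: False, i: False}
  {m: True, q: True, y: False, i: False}
  {m: True, q: False, y: False, i: False}
  {i: True, m: True, y: True, q: True}
  {i: True, m: True, y: True, q: False}
  {i: True, m: True, y: False, q: True}
  {i: True, m: True, y: False, q: False}
  {y: True, q: True, m: False, i: False}


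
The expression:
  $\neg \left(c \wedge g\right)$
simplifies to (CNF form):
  $\neg c \vee \neg g$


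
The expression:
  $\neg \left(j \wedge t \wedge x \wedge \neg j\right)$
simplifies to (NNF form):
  $\text{True}$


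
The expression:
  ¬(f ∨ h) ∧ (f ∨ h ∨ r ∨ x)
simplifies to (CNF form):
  ¬f ∧ ¬h ∧ (r ∨ x)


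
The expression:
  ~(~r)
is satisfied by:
  {r: True}


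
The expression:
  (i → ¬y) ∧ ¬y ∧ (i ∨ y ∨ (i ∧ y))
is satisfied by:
  {i: True, y: False}


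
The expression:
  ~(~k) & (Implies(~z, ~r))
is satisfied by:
  {z: True, k: True, r: False}
  {k: True, r: False, z: False}
  {r: True, z: True, k: True}


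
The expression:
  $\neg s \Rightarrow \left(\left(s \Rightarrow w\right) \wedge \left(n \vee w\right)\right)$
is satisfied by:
  {n: True, s: True, w: True}
  {n: True, s: True, w: False}
  {n: True, w: True, s: False}
  {n: True, w: False, s: False}
  {s: True, w: True, n: False}
  {s: True, w: False, n: False}
  {w: True, s: False, n: False}


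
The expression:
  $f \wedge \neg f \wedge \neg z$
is never true.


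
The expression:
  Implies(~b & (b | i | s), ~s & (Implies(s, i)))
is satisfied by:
  {b: True, s: False}
  {s: False, b: False}
  {s: True, b: True}


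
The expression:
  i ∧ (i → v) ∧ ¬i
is never true.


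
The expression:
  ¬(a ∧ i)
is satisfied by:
  {a: False, i: False}
  {i: True, a: False}
  {a: True, i: False}


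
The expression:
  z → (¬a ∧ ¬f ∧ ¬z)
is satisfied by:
  {z: False}


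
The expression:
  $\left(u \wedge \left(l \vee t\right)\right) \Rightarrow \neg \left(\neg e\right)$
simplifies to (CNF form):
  $\left(e \vee \neg l \vee \neg u\right) \wedge \left(e \vee \neg t \vee \neg u\right)$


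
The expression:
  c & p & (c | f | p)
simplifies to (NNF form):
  c & p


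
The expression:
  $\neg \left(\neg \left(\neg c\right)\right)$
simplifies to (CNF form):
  $\neg c$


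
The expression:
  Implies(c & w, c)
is always true.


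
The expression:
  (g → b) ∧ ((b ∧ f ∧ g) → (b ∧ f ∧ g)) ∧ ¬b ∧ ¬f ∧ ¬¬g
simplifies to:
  False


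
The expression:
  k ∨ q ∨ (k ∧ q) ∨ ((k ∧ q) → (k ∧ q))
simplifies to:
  True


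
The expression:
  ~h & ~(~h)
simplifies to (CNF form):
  False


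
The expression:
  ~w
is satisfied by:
  {w: False}


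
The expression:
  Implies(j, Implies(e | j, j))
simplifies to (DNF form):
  True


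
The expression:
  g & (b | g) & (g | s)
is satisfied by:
  {g: True}


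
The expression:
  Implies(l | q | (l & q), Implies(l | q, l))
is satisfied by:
  {l: True, q: False}
  {q: False, l: False}
  {q: True, l: True}


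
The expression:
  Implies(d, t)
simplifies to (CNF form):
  t | ~d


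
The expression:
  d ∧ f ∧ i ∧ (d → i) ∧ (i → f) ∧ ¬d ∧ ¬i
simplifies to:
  False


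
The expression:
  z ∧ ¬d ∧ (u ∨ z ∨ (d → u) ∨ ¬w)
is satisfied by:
  {z: True, d: False}


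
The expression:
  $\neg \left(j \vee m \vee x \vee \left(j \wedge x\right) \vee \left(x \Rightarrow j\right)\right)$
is never true.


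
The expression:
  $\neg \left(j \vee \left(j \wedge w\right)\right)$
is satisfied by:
  {j: False}


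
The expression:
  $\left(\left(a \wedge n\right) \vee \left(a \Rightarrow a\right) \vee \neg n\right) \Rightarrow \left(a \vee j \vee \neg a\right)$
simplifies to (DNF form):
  $\text{True}$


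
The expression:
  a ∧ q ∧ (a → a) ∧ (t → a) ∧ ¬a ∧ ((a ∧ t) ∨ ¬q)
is never true.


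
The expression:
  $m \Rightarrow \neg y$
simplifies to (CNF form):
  $\neg m \vee \neg y$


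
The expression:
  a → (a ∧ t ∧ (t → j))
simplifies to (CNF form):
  (j ∨ ¬a) ∧ (t ∨ ¬a)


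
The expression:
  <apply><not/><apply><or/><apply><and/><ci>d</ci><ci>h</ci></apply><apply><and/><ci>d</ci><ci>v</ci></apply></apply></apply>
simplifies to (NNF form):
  <apply><or/><apply><not/><ci>d</ci></apply><apply><and/><apply><not/><ci>h</ci></apply><apply><not/><ci>v</ci></apply></apply></apply>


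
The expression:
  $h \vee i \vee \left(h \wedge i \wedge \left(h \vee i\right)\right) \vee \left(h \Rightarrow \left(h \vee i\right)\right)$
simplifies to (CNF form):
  $\text{True}$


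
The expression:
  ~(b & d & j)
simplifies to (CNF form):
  ~b | ~d | ~j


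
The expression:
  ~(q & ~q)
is always true.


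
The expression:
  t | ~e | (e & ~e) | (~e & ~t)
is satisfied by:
  {t: True, e: False}
  {e: False, t: False}
  {e: True, t: True}


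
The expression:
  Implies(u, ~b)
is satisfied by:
  {u: False, b: False}
  {b: True, u: False}
  {u: True, b: False}


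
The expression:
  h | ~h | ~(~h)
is always true.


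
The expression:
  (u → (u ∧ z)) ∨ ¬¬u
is always true.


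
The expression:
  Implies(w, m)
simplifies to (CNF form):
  m | ~w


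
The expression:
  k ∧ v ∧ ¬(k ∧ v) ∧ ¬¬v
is never true.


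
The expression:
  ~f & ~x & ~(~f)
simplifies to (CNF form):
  False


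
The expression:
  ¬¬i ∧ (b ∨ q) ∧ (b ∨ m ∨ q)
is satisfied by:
  {i: True, b: True, q: True}
  {i: True, b: True, q: False}
  {i: True, q: True, b: False}


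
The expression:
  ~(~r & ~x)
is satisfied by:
  {r: True, x: True}
  {r: True, x: False}
  {x: True, r: False}


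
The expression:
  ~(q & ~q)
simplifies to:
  True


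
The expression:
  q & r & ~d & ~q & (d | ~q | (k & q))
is never true.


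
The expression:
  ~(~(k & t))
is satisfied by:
  {t: True, k: True}


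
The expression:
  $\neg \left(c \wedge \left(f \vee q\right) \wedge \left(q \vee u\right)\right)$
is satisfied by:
  {q: False, u: False, c: False, f: False}
  {f: True, q: False, u: False, c: False}
  {u: True, f: False, q: False, c: False}
  {f: True, u: True, q: False, c: False}
  {q: True, f: False, u: False, c: False}
  {f: True, q: True, u: False, c: False}
  {u: True, q: True, f: False, c: False}
  {f: True, u: True, q: True, c: False}
  {c: True, f: False, q: False, u: False}
  {c: True, f: True, q: False, u: False}
  {c: True, u: True, f: False, q: False}


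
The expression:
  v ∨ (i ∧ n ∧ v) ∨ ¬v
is always true.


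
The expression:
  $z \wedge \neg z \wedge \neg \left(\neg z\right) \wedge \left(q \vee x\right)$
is never true.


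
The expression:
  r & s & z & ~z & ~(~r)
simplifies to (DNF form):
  False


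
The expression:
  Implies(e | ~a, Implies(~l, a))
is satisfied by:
  {a: True, l: True}
  {a: True, l: False}
  {l: True, a: False}


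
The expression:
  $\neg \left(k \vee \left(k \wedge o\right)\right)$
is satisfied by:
  {k: False}


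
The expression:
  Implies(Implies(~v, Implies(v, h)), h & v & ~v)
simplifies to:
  False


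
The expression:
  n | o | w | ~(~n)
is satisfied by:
  {n: True, o: True, w: True}
  {n: True, o: True, w: False}
  {n: True, w: True, o: False}
  {n: True, w: False, o: False}
  {o: True, w: True, n: False}
  {o: True, w: False, n: False}
  {w: True, o: False, n: False}


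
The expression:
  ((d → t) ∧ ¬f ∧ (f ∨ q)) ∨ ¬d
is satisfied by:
  {t: True, q: True, f: False, d: False}
  {t: True, q: False, f: False, d: False}
  {q: True, t: False, f: False, d: False}
  {t: False, q: False, f: False, d: False}
  {t: True, f: True, q: True, d: False}
  {t: True, f: True, q: False, d: False}
  {f: True, q: True, t: False, d: False}
  {f: True, q: False, t: False, d: False}
  {d: True, t: True, f: False, q: True}


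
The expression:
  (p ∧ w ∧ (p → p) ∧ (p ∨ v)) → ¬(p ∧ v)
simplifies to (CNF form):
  ¬p ∨ ¬v ∨ ¬w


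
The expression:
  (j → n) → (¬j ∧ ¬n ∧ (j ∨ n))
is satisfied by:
  {j: True, n: False}


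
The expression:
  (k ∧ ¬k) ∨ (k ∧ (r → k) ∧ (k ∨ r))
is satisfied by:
  {k: True}


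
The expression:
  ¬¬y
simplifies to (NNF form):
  y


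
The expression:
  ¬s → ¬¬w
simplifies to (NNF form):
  s ∨ w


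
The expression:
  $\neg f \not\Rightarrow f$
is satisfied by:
  {f: False}


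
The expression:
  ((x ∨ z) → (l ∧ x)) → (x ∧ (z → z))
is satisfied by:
  {x: True, z: True}
  {x: True, z: False}
  {z: True, x: False}


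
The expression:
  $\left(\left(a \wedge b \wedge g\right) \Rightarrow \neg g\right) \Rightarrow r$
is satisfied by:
  {r: True, b: True, a: True, g: True}
  {r: True, b: True, a: True, g: False}
  {r: True, b: True, g: True, a: False}
  {r: True, b: True, g: False, a: False}
  {r: True, a: True, g: True, b: False}
  {r: True, a: True, g: False, b: False}
  {r: True, a: False, g: True, b: False}
  {r: True, a: False, g: False, b: False}
  {b: True, a: True, g: True, r: False}


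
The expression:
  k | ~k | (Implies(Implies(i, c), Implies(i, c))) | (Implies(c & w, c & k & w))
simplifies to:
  True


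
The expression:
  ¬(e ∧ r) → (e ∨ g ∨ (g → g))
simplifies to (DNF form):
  True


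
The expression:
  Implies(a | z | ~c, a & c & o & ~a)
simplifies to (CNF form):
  c & ~a & ~z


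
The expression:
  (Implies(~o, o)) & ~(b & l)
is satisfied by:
  {o: True, l: False, b: False}
  {b: True, o: True, l: False}
  {l: True, o: True, b: False}


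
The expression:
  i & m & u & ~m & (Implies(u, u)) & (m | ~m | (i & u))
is never true.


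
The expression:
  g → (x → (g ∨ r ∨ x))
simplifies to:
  True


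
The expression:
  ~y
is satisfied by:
  {y: False}


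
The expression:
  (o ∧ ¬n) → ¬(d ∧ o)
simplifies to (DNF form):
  n ∨ ¬d ∨ ¬o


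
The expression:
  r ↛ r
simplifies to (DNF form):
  False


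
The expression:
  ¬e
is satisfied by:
  {e: False}


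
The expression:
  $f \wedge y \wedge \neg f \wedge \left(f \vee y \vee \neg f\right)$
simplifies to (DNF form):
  $\text{False}$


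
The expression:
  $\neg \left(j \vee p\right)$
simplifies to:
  $\neg j \wedge \neg p$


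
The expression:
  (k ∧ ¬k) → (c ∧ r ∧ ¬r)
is always true.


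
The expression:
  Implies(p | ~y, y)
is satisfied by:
  {y: True}


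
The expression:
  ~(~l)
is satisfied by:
  {l: True}


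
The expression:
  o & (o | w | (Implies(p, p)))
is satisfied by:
  {o: True}


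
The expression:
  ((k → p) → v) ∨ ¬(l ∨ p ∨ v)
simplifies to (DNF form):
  v ∨ (k ∧ ¬p) ∨ (¬l ∧ ¬p)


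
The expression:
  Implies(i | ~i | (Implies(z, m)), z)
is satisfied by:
  {z: True}


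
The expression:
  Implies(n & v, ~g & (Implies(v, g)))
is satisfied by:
  {v: False, n: False}
  {n: True, v: False}
  {v: True, n: False}


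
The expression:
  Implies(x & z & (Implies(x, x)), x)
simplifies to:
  True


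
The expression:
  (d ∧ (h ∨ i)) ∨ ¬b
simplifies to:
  (d ∧ h) ∨ (d ∧ i) ∨ ¬b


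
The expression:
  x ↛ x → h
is always true.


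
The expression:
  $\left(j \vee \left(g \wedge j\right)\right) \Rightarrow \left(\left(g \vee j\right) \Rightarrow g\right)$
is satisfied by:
  {g: True, j: False}
  {j: False, g: False}
  {j: True, g: True}


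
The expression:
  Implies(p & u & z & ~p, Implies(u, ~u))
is always true.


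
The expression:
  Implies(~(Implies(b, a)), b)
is always true.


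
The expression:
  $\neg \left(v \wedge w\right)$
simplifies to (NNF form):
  $\neg v \vee \neg w$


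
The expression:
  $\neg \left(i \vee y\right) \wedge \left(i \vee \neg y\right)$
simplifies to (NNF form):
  $\neg i \wedge \neg y$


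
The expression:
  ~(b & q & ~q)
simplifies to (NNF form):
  True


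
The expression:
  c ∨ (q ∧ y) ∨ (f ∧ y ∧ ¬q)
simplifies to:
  c ∨ (f ∧ y) ∨ (q ∧ y)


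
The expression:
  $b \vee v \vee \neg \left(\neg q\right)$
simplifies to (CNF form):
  $b \vee q \vee v$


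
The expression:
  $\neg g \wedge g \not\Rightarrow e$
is never true.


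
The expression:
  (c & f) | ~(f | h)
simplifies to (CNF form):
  (c | ~f) & (c | ~h) & (f | ~f) & (f | ~h)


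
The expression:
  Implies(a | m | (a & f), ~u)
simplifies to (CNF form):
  (~a | ~u) & (~m | ~u)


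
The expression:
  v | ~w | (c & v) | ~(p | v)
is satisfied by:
  {v: True, p: False, w: False}
  {p: False, w: False, v: False}
  {w: True, v: True, p: False}
  {w: True, p: False, v: False}
  {v: True, p: True, w: False}
  {p: True, v: False, w: False}
  {w: True, p: True, v: True}


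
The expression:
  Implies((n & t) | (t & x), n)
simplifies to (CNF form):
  n | ~t | ~x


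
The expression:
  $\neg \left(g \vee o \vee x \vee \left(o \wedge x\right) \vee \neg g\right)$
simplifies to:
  $\text{False}$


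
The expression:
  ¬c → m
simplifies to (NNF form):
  c ∨ m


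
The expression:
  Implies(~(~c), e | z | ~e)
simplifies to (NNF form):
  True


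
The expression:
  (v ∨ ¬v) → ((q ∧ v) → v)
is always true.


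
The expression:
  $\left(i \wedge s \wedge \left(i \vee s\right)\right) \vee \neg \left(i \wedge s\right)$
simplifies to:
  $\text{True}$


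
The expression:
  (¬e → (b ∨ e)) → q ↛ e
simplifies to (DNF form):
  (q ∧ ¬e) ∨ (¬b ∧ ¬e)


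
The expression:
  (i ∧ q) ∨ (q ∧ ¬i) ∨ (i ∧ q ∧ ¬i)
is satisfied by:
  {q: True}


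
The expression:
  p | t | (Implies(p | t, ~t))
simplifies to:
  True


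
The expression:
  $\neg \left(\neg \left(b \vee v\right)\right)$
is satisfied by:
  {b: True, v: True}
  {b: True, v: False}
  {v: True, b: False}


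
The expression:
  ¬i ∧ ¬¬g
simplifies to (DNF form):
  g ∧ ¬i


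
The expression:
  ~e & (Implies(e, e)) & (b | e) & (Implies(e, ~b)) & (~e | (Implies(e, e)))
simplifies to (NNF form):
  b & ~e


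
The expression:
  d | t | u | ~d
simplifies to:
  True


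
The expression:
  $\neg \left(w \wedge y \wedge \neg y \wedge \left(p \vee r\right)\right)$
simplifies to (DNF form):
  $\text{True}$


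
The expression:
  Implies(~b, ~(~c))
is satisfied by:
  {b: True, c: True}
  {b: True, c: False}
  {c: True, b: False}


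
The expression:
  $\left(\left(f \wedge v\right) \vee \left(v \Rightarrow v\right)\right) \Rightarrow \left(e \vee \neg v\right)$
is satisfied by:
  {e: True, v: False}
  {v: False, e: False}
  {v: True, e: True}


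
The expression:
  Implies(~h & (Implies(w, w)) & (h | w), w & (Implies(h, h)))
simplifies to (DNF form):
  True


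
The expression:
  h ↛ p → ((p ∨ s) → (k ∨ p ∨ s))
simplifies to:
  True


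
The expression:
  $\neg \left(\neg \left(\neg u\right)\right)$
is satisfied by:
  {u: False}


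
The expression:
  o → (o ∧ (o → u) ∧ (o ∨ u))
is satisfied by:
  {u: True, o: False}
  {o: False, u: False}
  {o: True, u: True}


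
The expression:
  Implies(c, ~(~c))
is always true.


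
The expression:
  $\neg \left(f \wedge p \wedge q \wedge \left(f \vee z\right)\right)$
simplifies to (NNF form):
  $\neg f \vee \neg p \vee \neg q$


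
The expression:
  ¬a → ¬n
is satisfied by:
  {a: True, n: False}
  {n: False, a: False}
  {n: True, a: True}


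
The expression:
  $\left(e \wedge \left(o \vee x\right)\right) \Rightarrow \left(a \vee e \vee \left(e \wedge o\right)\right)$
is always true.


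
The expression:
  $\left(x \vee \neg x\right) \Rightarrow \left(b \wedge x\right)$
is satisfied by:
  {b: True, x: True}


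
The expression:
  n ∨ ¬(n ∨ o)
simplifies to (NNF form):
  n ∨ ¬o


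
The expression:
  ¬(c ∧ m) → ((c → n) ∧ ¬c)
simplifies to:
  m ∨ ¬c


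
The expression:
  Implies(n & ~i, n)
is always true.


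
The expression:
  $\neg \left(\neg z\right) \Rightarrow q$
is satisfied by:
  {q: True, z: False}
  {z: False, q: False}
  {z: True, q: True}


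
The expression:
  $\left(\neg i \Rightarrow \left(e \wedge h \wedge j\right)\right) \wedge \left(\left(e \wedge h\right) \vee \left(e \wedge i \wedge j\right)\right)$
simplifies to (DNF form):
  $\left(e \wedge h \wedge i\right) \vee \left(e \wedge h \wedge j\right) \vee \left(e \wedge i \wedge j\right) \vee \left(e \wedge h \wedge i \wedge j\right)$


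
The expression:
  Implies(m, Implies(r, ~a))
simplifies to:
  ~a | ~m | ~r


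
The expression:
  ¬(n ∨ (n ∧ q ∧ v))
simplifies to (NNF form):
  ¬n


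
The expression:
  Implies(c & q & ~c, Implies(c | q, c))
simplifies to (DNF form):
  True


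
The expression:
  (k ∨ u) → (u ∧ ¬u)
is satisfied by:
  {u: False, k: False}


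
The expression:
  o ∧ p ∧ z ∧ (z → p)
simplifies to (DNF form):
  o ∧ p ∧ z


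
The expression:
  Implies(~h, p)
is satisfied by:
  {p: True, h: True}
  {p: True, h: False}
  {h: True, p: False}


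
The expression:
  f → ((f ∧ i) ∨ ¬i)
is always true.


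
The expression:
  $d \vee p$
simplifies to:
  $d \vee p$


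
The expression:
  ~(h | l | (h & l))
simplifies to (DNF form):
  ~h & ~l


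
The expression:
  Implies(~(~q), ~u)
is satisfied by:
  {u: False, q: False}
  {q: True, u: False}
  {u: True, q: False}


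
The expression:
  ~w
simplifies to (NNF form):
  ~w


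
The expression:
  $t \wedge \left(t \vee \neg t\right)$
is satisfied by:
  {t: True}


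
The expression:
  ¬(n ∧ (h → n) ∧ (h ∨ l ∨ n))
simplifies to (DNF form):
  ¬n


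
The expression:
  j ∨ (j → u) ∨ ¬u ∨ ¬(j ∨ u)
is always true.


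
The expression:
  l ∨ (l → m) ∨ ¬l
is always true.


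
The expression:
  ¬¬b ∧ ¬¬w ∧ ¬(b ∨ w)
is never true.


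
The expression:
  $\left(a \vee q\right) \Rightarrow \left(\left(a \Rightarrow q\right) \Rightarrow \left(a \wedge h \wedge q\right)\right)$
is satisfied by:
  {h: True, a: True, q: False}
  {h: True, a: False, q: False}
  {a: True, h: False, q: False}
  {h: False, a: False, q: False}
  {q: True, h: True, a: True}


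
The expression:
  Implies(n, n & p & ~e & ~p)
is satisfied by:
  {n: False}


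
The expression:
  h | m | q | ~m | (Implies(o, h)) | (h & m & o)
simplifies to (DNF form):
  True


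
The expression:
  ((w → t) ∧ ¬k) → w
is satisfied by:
  {k: True, w: True}
  {k: True, w: False}
  {w: True, k: False}


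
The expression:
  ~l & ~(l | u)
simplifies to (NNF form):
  ~l & ~u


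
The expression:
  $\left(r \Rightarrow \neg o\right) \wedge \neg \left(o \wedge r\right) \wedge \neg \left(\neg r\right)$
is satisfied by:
  {r: True, o: False}


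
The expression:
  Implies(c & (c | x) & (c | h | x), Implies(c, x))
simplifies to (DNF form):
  x | ~c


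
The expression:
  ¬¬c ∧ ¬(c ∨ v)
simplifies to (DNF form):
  False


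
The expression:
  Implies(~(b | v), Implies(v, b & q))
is always true.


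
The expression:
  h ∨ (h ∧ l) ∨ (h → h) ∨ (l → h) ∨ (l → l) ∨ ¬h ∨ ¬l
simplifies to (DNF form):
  True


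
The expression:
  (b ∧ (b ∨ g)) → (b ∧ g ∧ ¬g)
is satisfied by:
  {b: False}


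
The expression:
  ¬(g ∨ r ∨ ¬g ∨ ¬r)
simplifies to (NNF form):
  False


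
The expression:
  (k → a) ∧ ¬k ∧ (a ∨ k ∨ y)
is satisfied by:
  {a: True, y: True, k: False}
  {a: True, y: False, k: False}
  {y: True, a: False, k: False}


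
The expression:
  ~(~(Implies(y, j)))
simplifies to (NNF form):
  j | ~y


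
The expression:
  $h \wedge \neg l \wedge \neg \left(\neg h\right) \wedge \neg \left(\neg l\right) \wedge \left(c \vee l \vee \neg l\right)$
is never true.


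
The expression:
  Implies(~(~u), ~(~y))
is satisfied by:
  {y: True, u: False}
  {u: False, y: False}
  {u: True, y: True}


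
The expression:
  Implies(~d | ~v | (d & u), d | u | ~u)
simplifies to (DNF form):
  True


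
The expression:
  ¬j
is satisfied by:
  {j: False}


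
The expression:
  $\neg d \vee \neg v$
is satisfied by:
  {v: False, d: False}
  {d: True, v: False}
  {v: True, d: False}


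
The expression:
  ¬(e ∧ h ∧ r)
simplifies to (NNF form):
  ¬e ∨ ¬h ∨ ¬r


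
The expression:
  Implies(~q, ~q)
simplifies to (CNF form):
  True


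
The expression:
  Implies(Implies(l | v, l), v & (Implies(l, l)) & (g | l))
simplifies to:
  v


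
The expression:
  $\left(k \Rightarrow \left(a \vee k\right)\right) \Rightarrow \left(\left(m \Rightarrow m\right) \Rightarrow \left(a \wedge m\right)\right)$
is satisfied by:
  {a: True, m: True}


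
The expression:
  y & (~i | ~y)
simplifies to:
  y & ~i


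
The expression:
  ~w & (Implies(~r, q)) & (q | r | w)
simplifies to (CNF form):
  ~w & (q | r)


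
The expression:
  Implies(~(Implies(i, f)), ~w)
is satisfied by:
  {f: True, w: False, i: False}
  {w: False, i: False, f: False}
  {i: True, f: True, w: False}
  {i: True, w: False, f: False}
  {f: True, w: True, i: False}
  {w: True, f: False, i: False}
  {i: True, w: True, f: True}


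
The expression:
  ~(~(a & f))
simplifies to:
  a & f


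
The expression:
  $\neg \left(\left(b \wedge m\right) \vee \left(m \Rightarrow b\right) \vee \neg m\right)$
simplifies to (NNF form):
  $m \wedge \neg b$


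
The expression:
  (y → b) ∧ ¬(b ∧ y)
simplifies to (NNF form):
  ¬y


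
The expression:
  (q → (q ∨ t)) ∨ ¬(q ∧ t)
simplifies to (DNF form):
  True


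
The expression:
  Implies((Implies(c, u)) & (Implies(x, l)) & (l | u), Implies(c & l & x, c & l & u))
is always true.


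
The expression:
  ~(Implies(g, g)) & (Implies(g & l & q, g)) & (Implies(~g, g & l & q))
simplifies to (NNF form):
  False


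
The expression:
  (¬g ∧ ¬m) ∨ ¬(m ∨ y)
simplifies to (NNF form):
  ¬m ∧ (¬g ∨ ¬y)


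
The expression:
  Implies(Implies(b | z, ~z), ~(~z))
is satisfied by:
  {z: True}


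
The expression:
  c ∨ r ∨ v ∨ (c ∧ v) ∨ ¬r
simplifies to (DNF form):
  True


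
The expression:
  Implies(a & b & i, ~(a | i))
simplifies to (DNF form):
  ~a | ~b | ~i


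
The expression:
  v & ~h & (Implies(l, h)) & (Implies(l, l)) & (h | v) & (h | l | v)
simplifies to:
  v & ~h & ~l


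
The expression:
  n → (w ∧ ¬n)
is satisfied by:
  {n: False}


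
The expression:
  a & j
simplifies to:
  a & j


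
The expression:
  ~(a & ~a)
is always true.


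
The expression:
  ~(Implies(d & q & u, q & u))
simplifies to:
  False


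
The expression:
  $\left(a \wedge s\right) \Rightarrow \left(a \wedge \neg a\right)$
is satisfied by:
  {s: False, a: False}
  {a: True, s: False}
  {s: True, a: False}


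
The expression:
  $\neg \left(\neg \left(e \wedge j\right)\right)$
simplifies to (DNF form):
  $e \wedge j$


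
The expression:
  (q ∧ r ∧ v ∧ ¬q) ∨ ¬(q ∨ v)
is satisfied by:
  {q: False, v: False}


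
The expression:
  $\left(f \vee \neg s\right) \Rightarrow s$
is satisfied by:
  {s: True}


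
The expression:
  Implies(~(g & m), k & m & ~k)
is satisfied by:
  {m: True, g: True}


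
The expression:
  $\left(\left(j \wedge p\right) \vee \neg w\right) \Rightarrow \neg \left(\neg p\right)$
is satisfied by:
  {p: True, w: True}
  {p: True, w: False}
  {w: True, p: False}


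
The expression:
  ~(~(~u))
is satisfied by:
  {u: False}


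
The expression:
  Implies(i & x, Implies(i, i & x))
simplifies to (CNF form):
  True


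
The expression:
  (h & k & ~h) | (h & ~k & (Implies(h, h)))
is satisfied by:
  {h: True, k: False}


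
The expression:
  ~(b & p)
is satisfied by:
  {p: False, b: False}
  {b: True, p: False}
  {p: True, b: False}


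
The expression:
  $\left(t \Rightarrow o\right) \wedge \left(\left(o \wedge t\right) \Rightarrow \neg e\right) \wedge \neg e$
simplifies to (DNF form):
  $\left(o \wedge \neg e\right) \vee \left(\neg e \wedge \neg t\right)$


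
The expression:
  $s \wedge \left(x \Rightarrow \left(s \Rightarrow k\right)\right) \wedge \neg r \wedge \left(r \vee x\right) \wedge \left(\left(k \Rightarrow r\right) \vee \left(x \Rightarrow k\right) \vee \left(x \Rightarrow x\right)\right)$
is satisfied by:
  {s: True, x: True, k: True, r: False}


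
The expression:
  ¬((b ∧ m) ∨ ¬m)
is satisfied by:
  {m: True, b: False}


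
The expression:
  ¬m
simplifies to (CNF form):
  ¬m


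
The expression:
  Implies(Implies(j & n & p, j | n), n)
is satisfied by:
  {n: True}


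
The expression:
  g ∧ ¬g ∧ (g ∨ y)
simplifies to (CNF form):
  False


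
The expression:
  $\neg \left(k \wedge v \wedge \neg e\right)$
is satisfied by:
  {e: True, k: False, v: False}
  {k: False, v: False, e: False}
  {v: True, e: True, k: False}
  {v: True, k: False, e: False}
  {e: True, k: True, v: False}
  {k: True, e: False, v: False}
  {v: True, k: True, e: True}


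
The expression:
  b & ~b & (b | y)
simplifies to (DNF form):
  False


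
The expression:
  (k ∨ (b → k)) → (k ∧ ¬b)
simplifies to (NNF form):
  (b ∧ ¬k) ∨ (k ∧ ¬b)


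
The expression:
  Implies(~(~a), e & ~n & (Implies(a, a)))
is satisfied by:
  {e: True, n: False, a: False}
  {n: False, a: False, e: False}
  {e: True, n: True, a: False}
  {n: True, e: False, a: False}
  {a: True, e: True, n: False}


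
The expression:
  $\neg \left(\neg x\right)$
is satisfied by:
  {x: True}


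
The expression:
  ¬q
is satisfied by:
  {q: False}


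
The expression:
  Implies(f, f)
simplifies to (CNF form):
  True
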